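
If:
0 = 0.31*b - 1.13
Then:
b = 3.65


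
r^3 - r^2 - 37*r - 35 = (r - 7)*(r + 1)*(r + 5)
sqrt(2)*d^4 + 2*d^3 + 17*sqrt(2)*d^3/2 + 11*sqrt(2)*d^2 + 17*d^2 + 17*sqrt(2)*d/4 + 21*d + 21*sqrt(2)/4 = (d + 3/2)*(d + 7)*(d + sqrt(2)/2)*(sqrt(2)*d + 1)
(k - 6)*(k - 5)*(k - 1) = k^3 - 12*k^2 + 41*k - 30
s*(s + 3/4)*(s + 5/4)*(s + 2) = s^4 + 4*s^3 + 79*s^2/16 + 15*s/8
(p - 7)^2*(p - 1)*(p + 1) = p^4 - 14*p^3 + 48*p^2 + 14*p - 49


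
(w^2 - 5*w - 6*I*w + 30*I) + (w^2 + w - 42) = 2*w^2 - 4*w - 6*I*w - 42 + 30*I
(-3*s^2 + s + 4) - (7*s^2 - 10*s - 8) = -10*s^2 + 11*s + 12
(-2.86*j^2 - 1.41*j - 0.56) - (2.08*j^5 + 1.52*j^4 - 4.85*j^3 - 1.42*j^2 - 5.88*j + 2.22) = -2.08*j^5 - 1.52*j^4 + 4.85*j^3 - 1.44*j^2 + 4.47*j - 2.78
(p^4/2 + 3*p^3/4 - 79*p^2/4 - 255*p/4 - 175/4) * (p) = p^5/2 + 3*p^4/4 - 79*p^3/4 - 255*p^2/4 - 175*p/4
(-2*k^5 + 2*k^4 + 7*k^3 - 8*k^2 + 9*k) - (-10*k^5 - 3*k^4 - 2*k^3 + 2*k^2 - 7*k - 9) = 8*k^5 + 5*k^4 + 9*k^3 - 10*k^2 + 16*k + 9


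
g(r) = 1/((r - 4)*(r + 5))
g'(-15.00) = 0.00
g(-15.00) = 0.01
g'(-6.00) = 0.11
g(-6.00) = 0.10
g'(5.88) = -0.03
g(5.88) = 0.05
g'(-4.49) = 0.43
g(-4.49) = -0.23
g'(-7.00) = 0.03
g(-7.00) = 0.05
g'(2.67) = -0.06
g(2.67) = -0.10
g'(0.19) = -0.00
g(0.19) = -0.05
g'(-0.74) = 0.00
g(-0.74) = -0.05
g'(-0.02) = -0.00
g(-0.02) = -0.05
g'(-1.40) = 0.00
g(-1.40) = -0.05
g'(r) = -1/((r - 4)*(r + 5)^2) - 1/((r - 4)^2*(r + 5))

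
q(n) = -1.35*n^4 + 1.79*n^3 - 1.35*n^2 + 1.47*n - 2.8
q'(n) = -5.4*n^3 + 5.37*n^2 - 2.7*n + 1.47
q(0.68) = -2.15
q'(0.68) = 0.42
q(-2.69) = -122.05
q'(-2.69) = 152.70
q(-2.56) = -103.42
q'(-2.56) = 134.17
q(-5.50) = -1584.87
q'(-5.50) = 1077.19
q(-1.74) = -31.25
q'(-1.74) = 50.87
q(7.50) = -3584.04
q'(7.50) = -1994.84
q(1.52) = -4.60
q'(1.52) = -9.19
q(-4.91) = -1039.07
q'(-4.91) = 783.39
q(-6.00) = -2196.46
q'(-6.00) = 1377.39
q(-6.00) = -2196.46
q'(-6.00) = 1377.39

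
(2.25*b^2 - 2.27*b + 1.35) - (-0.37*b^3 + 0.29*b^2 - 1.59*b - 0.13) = 0.37*b^3 + 1.96*b^2 - 0.68*b + 1.48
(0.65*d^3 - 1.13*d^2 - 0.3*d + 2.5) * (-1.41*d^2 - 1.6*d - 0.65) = -0.9165*d^5 + 0.5533*d^4 + 1.8085*d^3 - 2.3105*d^2 - 3.805*d - 1.625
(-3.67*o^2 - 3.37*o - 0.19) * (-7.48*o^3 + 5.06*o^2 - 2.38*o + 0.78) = 27.4516*o^5 + 6.6374*o^4 - 6.8964*o^3 + 4.1966*o^2 - 2.1764*o - 0.1482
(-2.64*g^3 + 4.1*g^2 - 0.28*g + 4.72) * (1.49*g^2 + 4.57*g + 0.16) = -3.9336*g^5 - 5.9558*g^4 + 17.8974*g^3 + 6.4092*g^2 + 21.5256*g + 0.7552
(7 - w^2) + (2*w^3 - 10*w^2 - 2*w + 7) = 2*w^3 - 11*w^2 - 2*w + 14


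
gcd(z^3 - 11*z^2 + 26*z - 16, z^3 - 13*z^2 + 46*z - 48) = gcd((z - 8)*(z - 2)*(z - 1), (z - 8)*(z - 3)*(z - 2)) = z^2 - 10*z + 16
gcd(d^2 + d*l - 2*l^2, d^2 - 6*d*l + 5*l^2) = d - l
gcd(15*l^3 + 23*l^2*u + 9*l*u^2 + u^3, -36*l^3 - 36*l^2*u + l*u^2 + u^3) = l + u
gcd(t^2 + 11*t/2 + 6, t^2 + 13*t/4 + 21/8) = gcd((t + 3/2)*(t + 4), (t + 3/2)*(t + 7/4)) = t + 3/2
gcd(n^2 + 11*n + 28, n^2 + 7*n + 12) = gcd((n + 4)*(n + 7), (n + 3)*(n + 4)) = n + 4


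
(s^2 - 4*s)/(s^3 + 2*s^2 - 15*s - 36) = s/(s^2 + 6*s + 9)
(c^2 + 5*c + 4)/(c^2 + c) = (c + 4)/c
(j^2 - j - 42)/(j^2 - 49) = (j + 6)/(j + 7)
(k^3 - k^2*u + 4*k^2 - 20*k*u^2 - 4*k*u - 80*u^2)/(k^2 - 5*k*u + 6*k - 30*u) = (k^2 + 4*k*u + 4*k + 16*u)/(k + 6)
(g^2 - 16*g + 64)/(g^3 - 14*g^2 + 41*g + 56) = (g - 8)/(g^2 - 6*g - 7)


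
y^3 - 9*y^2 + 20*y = y*(y - 5)*(y - 4)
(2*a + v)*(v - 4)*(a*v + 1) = 2*a^2*v^2 - 8*a^2*v + a*v^3 - 4*a*v^2 + 2*a*v - 8*a + v^2 - 4*v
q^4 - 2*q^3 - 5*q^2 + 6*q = q*(q - 3)*(q - 1)*(q + 2)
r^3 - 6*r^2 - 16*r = r*(r - 8)*(r + 2)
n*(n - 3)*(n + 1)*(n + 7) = n^4 + 5*n^3 - 17*n^2 - 21*n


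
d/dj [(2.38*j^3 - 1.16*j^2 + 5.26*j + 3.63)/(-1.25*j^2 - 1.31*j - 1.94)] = (-2.975*j^4 - 6.2356*j^3 - 5.757*j^2 + 13.5758*j - 5.4491)/(1.5625*j^4 + 3.275*j^3 + 6.5661*j^2 + 5.0828*j + 3.7636)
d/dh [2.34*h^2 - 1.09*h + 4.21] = 4.68*h - 1.09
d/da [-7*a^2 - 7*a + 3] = -14*a - 7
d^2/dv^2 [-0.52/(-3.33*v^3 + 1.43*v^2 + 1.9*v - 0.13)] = ((1.4872 - 10.3896*v)*(3.33*v^3 - 1.43*v^2 - 1.9*v + 0.13) + 0.52*(-19.98*v^2 + 5.72*v + 3.8)*(-9.99*v^2 + 2.86*v + 1.9))/(3.33*v^3 - 1.43*v^2 - 1.9*v + 0.13)^3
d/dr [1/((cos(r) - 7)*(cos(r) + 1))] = 2*(cos(r) - 3)*sin(r)/((cos(r) - 7)^2*(cos(r) + 1)^2)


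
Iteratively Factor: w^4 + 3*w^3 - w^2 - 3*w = (w + 1)*(w^3 + 2*w^2 - 3*w) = (w - 1)*(w + 1)*(w^2 + 3*w) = (w - 1)*(w + 1)*(w + 3)*(w)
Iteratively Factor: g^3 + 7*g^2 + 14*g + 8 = (g + 4)*(g^2 + 3*g + 2) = (g + 1)*(g + 4)*(g + 2)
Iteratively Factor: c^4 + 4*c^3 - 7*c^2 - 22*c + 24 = (c + 4)*(c^3 - 7*c + 6) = (c - 1)*(c + 4)*(c^2 + c - 6) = (c - 1)*(c + 3)*(c + 4)*(c - 2)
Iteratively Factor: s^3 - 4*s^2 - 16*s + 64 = (s - 4)*(s^2 - 16) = (s - 4)*(s + 4)*(s - 4)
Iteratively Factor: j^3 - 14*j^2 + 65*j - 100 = (j - 5)*(j^2 - 9*j + 20) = (j - 5)*(j - 4)*(j - 5)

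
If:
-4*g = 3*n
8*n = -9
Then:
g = 27/32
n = -9/8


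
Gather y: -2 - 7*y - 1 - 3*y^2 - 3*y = -3*y^2 - 10*y - 3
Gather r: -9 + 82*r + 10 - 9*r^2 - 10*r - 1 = -9*r^2 + 72*r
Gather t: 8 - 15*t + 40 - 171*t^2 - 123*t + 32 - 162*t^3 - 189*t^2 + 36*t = -162*t^3 - 360*t^2 - 102*t + 80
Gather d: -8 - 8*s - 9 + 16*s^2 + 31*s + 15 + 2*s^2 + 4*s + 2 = 18*s^2 + 27*s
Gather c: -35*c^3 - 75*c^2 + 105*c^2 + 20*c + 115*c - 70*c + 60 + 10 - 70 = -35*c^3 + 30*c^2 + 65*c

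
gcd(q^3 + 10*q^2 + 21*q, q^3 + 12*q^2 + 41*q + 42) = q^2 + 10*q + 21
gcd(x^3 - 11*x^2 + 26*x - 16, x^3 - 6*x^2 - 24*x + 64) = x^2 - 10*x + 16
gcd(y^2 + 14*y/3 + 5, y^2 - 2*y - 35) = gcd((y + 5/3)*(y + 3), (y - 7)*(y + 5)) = 1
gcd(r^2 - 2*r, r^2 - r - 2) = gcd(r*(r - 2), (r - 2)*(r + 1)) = r - 2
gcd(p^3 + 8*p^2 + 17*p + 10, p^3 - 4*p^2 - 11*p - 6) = p + 1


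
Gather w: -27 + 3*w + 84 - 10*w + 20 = 77 - 7*w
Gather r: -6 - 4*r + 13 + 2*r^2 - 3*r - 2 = 2*r^2 - 7*r + 5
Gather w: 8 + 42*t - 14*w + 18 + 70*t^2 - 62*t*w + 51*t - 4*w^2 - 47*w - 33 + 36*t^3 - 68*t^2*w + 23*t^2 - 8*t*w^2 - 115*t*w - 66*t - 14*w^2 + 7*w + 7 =36*t^3 + 93*t^2 + 27*t + w^2*(-8*t - 18) + w*(-68*t^2 - 177*t - 54)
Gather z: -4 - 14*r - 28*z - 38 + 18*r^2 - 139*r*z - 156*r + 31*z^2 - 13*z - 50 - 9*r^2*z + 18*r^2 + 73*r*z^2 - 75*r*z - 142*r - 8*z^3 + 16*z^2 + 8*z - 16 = 36*r^2 - 312*r - 8*z^3 + z^2*(73*r + 47) + z*(-9*r^2 - 214*r - 33) - 108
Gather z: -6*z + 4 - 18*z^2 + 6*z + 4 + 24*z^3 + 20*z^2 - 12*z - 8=24*z^3 + 2*z^2 - 12*z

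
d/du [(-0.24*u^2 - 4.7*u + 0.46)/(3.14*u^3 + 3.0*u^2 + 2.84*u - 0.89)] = (0.7536*u^4 + 29.516*u^3 + 9.0852*u^2 - 2.3328*u + 2.8766)/(9.8596*u^6 + 18.84*u^5 + 26.8352*u^4 + 11.4508*u^3 + 2.7256*u^2 - 5.0552*u + 0.7921)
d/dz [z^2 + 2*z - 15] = 2*z + 2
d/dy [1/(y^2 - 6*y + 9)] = 2*(3 - y)/(y^2 - 6*y + 9)^2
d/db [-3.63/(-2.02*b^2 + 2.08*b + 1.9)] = (7.5504 - 14.6652*b)/(-2.02*b^2 + 2.08*b + 1.9)^2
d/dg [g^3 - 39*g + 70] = 3*g^2 - 39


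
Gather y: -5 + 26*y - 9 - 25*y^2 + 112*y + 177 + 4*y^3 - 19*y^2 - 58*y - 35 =4*y^3 - 44*y^2 + 80*y + 128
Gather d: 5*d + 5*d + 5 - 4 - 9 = 10*d - 8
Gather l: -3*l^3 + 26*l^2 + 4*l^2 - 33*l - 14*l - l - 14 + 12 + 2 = -3*l^3 + 30*l^2 - 48*l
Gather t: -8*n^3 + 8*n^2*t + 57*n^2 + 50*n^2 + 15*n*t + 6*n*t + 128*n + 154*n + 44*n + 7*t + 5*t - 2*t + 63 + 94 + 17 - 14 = -8*n^3 + 107*n^2 + 326*n + t*(8*n^2 + 21*n + 10) + 160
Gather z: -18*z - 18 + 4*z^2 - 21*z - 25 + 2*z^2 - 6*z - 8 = 6*z^2 - 45*z - 51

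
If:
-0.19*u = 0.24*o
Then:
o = -0.791666666666667*u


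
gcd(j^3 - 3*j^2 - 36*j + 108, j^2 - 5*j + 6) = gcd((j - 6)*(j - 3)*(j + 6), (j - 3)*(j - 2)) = j - 3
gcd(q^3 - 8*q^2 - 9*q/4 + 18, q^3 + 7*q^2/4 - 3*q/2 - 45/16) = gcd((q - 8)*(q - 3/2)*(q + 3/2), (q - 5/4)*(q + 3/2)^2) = q + 3/2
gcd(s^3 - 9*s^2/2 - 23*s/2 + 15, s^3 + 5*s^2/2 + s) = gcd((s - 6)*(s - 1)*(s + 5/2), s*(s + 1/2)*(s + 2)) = 1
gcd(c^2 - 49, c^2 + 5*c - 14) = c + 7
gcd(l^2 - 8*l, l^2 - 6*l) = l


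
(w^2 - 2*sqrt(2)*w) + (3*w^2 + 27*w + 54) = 4*w^2 - 2*sqrt(2)*w + 27*w + 54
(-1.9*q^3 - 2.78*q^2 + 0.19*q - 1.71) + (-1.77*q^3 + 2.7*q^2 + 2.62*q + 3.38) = -3.67*q^3 - 0.0799999999999996*q^2 + 2.81*q + 1.67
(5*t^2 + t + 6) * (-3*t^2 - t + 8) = -15*t^4 - 8*t^3 + 21*t^2 + 2*t + 48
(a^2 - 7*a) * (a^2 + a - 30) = a^4 - 6*a^3 - 37*a^2 + 210*a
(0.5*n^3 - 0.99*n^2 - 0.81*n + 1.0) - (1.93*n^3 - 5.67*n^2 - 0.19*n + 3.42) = -1.43*n^3 + 4.68*n^2 - 0.62*n - 2.42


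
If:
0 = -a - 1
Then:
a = -1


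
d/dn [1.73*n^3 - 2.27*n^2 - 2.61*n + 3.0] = 5.19*n^2 - 4.54*n - 2.61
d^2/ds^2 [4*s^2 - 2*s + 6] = 8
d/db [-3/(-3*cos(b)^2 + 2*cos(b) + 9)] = 6*(3*cos(b) - 1)*sin(b)/(-3*cos(b)^2 + 2*cos(b) + 9)^2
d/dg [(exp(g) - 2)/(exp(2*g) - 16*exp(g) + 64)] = (-exp(g) - 4)*exp(g)/(exp(3*g) - 24*exp(2*g) + 192*exp(g) - 512)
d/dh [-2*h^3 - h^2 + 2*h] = -6*h^2 - 2*h + 2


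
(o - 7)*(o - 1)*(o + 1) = o^3 - 7*o^2 - o + 7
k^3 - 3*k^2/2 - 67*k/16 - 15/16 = (k - 3)*(k + 1/4)*(k + 5/4)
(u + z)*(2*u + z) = 2*u^2 + 3*u*z + z^2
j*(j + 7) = j^2 + 7*j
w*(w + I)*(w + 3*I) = w^3 + 4*I*w^2 - 3*w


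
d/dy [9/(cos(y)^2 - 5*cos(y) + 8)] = 9*(2*cos(y) - 5)*sin(y)/(cos(y)^2 - 5*cos(y) + 8)^2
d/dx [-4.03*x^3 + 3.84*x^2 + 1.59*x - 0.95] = -12.09*x^2 + 7.68*x + 1.59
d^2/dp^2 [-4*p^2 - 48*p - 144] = -8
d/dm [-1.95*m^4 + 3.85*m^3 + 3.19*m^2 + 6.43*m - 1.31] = -7.8*m^3 + 11.55*m^2 + 6.38*m + 6.43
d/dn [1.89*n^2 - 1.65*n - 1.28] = 3.78*n - 1.65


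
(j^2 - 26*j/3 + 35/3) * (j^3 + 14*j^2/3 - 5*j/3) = j^5 - 4*j^4 - 274*j^3/9 + 620*j^2/9 - 175*j/9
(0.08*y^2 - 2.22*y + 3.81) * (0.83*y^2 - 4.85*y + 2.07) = 0.0664*y^4 - 2.2306*y^3 + 14.0949*y^2 - 23.0739*y + 7.8867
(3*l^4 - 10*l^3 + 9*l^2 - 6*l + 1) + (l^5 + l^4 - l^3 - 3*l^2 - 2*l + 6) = l^5 + 4*l^4 - 11*l^3 + 6*l^2 - 8*l + 7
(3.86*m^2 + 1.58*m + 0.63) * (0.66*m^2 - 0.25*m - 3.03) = 2.5476*m^4 + 0.0778000000000002*m^3 - 11.675*m^2 - 4.9449*m - 1.9089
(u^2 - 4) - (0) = u^2 - 4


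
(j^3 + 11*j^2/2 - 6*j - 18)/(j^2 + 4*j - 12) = j + 3/2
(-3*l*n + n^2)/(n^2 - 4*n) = (-3*l + n)/(n - 4)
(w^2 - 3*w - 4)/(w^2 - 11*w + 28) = (w + 1)/(w - 7)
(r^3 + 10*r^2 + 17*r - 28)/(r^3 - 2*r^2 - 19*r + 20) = (r + 7)/(r - 5)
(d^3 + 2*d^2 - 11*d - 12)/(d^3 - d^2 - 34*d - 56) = (d^2 - 2*d - 3)/(d^2 - 5*d - 14)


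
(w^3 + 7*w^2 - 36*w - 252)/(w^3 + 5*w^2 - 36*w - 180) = (w + 7)/(w + 5)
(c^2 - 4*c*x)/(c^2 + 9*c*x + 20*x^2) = c*(c - 4*x)/(c^2 + 9*c*x + 20*x^2)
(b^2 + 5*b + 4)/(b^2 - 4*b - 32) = (b + 1)/(b - 8)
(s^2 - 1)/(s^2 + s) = (s - 1)/s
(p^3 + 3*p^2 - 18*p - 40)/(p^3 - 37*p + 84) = (p^2 + 7*p + 10)/(p^2 + 4*p - 21)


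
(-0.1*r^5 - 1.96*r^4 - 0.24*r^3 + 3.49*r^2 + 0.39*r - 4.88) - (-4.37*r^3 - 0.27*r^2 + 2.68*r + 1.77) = -0.1*r^5 - 1.96*r^4 + 4.13*r^3 + 3.76*r^2 - 2.29*r - 6.65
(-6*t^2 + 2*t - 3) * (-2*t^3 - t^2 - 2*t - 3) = 12*t^5 + 2*t^4 + 16*t^3 + 17*t^2 + 9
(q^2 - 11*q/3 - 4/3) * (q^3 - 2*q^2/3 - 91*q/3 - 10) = q^5 - 13*q^4/3 - 263*q^3/9 + 919*q^2/9 + 694*q/9 + 40/3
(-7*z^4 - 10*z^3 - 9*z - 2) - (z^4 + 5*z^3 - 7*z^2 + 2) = -8*z^4 - 15*z^3 + 7*z^2 - 9*z - 4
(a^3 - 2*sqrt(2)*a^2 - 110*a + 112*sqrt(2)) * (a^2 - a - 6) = a^5 - 2*sqrt(2)*a^4 - a^4 - 116*a^3 + 2*sqrt(2)*a^3 + 110*a^2 + 124*sqrt(2)*a^2 - 112*sqrt(2)*a + 660*a - 672*sqrt(2)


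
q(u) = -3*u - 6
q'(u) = -3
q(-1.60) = -1.20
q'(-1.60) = -3.00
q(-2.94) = 2.82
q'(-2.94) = -3.00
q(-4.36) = 7.08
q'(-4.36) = -3.00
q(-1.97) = -0.09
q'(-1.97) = -3.00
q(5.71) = -23.13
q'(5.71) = -3.00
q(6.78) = -26.34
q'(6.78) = -3.00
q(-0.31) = -5.07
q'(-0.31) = -3.00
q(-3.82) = 5.46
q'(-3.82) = -3.00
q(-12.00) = 30.00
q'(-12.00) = -3.00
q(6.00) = -24.00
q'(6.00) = -3.00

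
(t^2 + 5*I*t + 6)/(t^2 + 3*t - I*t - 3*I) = (t + 6*I)/(t + 3)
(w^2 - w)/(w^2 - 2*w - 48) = w*(1 - w)/(-w^2 + 2*w + 48)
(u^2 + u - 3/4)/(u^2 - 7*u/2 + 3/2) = (u + 3/2)/(u - 3)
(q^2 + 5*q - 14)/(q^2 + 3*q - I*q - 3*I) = (q^2 + 5*q - 14)/(q^2 + q*(3 - I) - 3*I)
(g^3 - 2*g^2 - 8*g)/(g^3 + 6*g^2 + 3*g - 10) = g*(g - 4)/(g^2 + 4*g - 5)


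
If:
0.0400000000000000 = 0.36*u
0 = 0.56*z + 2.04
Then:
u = 0.11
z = -3.64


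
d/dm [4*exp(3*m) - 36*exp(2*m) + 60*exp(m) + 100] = 12*(exp(2*m) - 6*exp(m) + 5)*exp(m)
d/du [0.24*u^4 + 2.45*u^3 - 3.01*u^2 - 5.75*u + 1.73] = 0.96*u^3 + 7.35*u^2 - 6.02*u - 5.75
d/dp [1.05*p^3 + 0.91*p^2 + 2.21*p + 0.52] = 3.15*p^2 + 1.82*p + 2.21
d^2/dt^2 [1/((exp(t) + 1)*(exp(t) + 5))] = (4*exp(3*t) + 18*exp(2*t) + 16*exp(t) - 30)*exp(t)/(exp(6*t) + 18*exp(5*t) + 123*exp(4*t) + 396*exp(3*t) + 615*exp(2*t) + 450*exp(t) + 125)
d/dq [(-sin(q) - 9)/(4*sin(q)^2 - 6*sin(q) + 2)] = (sin(q)^2 + 18*sin(q) - 14)*cos(q)/((sin(q) - 1)^2*(2*sin(q) - 1)^2)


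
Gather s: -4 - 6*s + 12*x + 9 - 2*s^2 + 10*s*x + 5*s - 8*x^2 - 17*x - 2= -2*s^2 + s*(10*x - 1) - 8*x^2 - 5*x + 3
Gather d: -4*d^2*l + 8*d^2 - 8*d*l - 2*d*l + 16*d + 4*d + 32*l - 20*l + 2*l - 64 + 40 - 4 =d^2*(8 - 4*l) + d*(20 - 10*l) + 14*l - 28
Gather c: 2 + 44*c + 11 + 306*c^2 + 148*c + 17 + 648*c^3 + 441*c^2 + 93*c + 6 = 648*c^3 + 747*c^2 + 285*c + 36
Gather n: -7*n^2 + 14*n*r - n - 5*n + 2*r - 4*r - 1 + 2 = -7*n^2 + n*(14*r - 6) - 2*r + 1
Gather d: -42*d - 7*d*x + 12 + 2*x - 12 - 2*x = d*(-7*x - 42)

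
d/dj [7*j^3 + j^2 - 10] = j*(21*j + 2)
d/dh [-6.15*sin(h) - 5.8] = -6.15*cos(h)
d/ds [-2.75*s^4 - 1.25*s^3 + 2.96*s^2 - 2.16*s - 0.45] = -11.0*s^3 - 3.75*s^2 + 5.92*s - 2.16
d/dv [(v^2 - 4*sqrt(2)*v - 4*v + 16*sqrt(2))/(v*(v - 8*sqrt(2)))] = 4*(-sqrt(2)*v^2 + v^2 - 8*sqrt(2)*v + 64)/(v^2*(v^2 - 16*sqrt(2)*v + 128))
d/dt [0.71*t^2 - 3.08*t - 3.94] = 1.42*t - 3.08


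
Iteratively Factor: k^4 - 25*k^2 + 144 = (k - 4)*(k^3 + 4*k^2 - 9*k - 36) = (k - 4)*(k + 4)*(k^2 - 9) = (k - 4)*(k - 3)*(k + 4)*(k + 3)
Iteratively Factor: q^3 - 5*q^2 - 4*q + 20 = (q - 2)*(q^2 - 3*q - 10) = (q - 2)*(q + 2)*(q - 5)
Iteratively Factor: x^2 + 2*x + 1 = (x + 1)*(x + 1)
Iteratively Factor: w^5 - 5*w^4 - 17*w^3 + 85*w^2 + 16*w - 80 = (w - 1)*(w^4 - 4*w^3 - 21*w^2 + 64*w + 80) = (w - 1)*(w + 1)*(w^3 - 5*w^2 - 16*w + 80) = (w - 4)*(w - 1)*(w + 1)*(w^2 - w - 20) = (w - 5)*(w - 4)*(w - 1)*(w + 1)*(w + 4)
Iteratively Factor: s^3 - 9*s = (s - 3)*(s^2 + 3*s) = s*(s - 3)*(s + 3)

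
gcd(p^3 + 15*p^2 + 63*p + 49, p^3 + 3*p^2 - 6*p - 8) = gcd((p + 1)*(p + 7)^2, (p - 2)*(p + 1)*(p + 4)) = p + 1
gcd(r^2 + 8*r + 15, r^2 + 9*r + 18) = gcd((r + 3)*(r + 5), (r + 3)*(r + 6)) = r + 3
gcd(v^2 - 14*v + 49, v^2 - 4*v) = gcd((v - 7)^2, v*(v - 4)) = 1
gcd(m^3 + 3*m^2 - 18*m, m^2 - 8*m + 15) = m - 3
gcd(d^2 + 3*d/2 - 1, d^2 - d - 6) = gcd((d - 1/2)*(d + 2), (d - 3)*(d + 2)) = d + 2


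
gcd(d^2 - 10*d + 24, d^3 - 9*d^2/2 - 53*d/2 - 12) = 1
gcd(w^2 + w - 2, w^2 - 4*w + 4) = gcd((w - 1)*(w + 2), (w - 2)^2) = 1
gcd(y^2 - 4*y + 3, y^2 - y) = y - 1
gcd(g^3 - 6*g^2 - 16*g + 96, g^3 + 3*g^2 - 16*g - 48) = g^2 - 16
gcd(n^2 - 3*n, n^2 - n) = n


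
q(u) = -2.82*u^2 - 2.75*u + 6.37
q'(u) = -5.64*u - 2.75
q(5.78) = -103.74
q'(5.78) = -35.35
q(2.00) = -10.41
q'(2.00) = -14.03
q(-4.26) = -33.09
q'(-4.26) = 21.28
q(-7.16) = -118.51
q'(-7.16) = 37.63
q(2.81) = -23.62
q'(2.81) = -18.60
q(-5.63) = -67.53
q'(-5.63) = 29.00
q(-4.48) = -37.91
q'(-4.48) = 22.52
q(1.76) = -7.21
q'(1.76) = -12.68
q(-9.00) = -197.30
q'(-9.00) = 48.01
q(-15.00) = -586.88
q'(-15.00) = 81.85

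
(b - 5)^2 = b^2 - 10*b + 25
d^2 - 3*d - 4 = (d - 4)*(d + 1)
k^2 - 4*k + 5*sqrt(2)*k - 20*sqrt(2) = (k - 4)*(k + 5*sqrt(2))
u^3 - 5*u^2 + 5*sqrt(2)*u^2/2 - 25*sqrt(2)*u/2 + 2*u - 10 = (u - 5)*(u + sqrt(2)/2)*(u + 2*sqrt(2))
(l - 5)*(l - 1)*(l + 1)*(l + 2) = l^4 - 3*l^3 - 11*l^2 + 3*l + 10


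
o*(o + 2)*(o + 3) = o^3 + 5*o^2 + 6*o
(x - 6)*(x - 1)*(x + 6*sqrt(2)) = x^3 - 7*x^2 + 6*sqrt(2)*x^2 - 42*sqrt(2)*x + 6*x + 36*sqrt(2)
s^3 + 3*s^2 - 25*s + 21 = (s - 3)*(s - 1)*(s + 7)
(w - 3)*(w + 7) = w^2 + 4*w - 21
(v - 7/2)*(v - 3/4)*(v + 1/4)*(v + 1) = v^4 - 3*v^3 - 39*v^2/16 + 71*v/32 + 21/32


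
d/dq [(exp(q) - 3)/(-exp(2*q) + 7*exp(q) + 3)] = ((exp(q) - 3)*(2*exp(q) - 7) - exp(2*q) + 7*exp(q) + 3)*exp(q)/(-exp(2*q) + 7*exp(q) + 3)^2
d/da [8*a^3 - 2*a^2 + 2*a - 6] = 24*a^2 - 4*a + 2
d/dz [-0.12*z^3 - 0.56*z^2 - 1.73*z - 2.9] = -0.36*z^2 - 1.12*z - 1.73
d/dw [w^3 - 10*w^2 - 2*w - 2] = 3*w^2 - 20*w - 2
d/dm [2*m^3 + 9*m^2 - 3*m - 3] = 6*m^2 + 18*m - 3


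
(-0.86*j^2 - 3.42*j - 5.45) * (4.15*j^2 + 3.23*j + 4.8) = -3.569*j^4 - 16.9708*j^3 - 37.7921*j^2 - 34.0195*j - 26.16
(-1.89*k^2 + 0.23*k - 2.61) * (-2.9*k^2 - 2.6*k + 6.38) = 5.481*k^4 + 4.247*k^3 - 5.0872*k^2 + 8.2534*k - 16.6518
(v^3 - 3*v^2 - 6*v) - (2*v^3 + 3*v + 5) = -v^3 - 3*v^2 - 9*v - 5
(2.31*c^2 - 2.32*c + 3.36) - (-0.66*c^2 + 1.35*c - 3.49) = 2.97*c^2 - 3.67*c + 6.85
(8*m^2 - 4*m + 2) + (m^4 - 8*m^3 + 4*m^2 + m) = m^4 - 8*m^3 + 12*m^2 - 3*m + 2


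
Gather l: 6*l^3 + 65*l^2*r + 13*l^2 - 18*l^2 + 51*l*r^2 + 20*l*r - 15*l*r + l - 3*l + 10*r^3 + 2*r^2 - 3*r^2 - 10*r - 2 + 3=6*l^3 + l^2*(65*r - 5) + l*(51*r^2 + 5*r - 2) + 10*r^3 - r^2 - 10*r + 1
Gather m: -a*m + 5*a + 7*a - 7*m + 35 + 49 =12*a + m*(-a - 7) + 84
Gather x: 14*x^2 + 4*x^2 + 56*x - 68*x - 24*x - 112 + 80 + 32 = 18*x^2 - 36*x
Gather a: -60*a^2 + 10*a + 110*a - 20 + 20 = -60*a^2 + 120*a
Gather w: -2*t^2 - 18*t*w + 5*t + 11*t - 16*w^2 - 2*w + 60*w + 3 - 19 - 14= -2*t^2 + 16*t - 16*w^2 + w*(58 - 18*t) - 30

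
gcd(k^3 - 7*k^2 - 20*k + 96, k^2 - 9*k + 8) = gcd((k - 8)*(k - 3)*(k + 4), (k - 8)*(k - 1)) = k - 8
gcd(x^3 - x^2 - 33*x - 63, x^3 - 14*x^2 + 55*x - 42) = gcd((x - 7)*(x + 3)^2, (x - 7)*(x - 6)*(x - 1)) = x - 7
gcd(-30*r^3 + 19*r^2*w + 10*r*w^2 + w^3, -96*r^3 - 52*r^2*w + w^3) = 6*r + w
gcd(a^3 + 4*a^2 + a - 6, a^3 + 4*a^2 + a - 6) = a^3 + 4*a^2 + a - 6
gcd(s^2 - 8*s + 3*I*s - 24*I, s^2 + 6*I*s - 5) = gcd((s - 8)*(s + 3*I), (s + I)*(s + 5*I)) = 1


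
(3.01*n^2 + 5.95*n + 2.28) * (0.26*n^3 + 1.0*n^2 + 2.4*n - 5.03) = 0.7826*n^5 + 4.557*n^4 + 13.7668*n^3 + 1.4197*n^2 - 24.4565*n - 11.4684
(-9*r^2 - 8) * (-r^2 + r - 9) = 9*r^4 - 9*r^3 + 89*r^2 - 8*r + 72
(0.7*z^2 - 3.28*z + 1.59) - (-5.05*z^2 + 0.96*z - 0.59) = 5.75*z^2 - 4.24*z + 2.18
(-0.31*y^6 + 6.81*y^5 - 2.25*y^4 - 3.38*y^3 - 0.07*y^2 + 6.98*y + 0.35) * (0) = 0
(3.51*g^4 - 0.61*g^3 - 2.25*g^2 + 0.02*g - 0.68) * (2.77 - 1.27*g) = -4.4577*g^5 + 10.4974*g^4 + 1.1678*g^3 - 6.2579*g^2 + 0.919*g - 1.8836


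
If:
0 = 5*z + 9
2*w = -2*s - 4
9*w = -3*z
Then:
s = -13/5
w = 3/5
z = -9/5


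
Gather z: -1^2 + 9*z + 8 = 9*z + 7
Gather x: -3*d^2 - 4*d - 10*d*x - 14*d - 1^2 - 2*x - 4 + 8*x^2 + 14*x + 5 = -3*d^2 - 18*d + 8*x^2 + x*(12 - 10*d)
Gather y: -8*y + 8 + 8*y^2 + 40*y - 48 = 8*y^2 + 32*y - 40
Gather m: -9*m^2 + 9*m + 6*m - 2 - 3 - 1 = -9*m^2 + 15*m - 6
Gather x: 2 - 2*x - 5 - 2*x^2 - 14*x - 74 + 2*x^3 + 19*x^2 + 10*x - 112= 2*x^3 + 17*x^2 - 6*x - 189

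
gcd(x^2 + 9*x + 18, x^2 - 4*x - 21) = x + 3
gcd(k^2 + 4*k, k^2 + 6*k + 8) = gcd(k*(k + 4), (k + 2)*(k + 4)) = k + 4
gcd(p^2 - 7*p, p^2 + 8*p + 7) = 1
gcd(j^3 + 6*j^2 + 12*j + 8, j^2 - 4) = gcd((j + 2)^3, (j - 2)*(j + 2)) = j + 2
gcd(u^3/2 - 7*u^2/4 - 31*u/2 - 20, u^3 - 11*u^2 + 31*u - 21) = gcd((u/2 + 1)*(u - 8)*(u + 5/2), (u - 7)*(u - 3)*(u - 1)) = 1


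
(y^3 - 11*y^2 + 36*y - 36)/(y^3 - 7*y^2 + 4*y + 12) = (y - 3)/(y + 1)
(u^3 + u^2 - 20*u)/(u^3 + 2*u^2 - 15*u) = (u - 4)/(u - 3)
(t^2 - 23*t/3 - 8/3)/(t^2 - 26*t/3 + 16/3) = (3*t + 1)/(3*t - 2)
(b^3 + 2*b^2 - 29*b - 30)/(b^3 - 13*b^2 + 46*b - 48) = (b^3 + 2*b^2 - 29*b - 30)/(b^3 - 13*b^2 + 46*b - 48)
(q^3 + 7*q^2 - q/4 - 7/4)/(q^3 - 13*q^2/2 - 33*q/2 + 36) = (4*q^3 + 28*q^2 - q - 7)/(2*(2*q^3 - 13*q^2 - 33*q + 72))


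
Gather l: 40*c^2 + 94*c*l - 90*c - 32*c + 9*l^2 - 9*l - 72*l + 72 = 40*c^2 - 122*c + 9*l^2 + l*(94*c - 81) + 72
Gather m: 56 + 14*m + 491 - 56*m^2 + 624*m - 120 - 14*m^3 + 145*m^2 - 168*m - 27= -14*m^3 + 89*m^2 + 470*m + 400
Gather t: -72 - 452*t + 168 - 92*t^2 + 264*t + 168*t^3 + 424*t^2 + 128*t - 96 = 168*t^3 + 332*t^2 - 60*t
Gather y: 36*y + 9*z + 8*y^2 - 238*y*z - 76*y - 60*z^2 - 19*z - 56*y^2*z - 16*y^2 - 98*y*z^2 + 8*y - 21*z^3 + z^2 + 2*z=y^2*(-56*z - 8) + y*(-98*z^2 - 238*z - 32) - 21*z^3 - 59*z^2 - 8*z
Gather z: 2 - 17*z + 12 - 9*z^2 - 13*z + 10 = -9*z^2 - 30*z + 24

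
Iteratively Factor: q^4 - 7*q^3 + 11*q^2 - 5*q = (q)*(q^3 - 7*q^2 + 11*q - 5) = q*(q - 1)*(q^2 - 6*q + 5) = q*(q - 1)^2*(q - 5)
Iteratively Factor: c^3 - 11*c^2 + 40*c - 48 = (c - 4)*(c^2 - 7*c + 12) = (c - 4)*(c - 3)*(c - 4)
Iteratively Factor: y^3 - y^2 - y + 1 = (y + 1)*(y^2 - 2*y + 1) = (y - 1)*(y + 1)*(y - 1)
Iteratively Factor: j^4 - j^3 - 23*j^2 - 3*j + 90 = (j - 2)*(j^3 + j^2 - 21*j - 45) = (j - 2)*(j + 3)*(j^2 - 2*j - 15) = (j - 2)*(j + 3)^2*(j - 5)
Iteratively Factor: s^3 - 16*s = (s + 4)*(s^2 - 4*s) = (s - 4)*(s + 4)*(s)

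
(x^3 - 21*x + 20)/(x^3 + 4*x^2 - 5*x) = (x - 4)/x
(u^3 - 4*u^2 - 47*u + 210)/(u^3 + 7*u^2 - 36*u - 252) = (u - 5)/(u + 6)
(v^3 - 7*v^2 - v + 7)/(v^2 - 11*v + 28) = (v^2 - 1)/(v - 4)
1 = 1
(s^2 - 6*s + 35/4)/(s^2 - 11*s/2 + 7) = (s - 5/2)/(s - 2)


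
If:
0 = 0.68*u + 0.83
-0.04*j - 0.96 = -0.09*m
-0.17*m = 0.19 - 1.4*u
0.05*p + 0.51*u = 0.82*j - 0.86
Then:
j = -49.13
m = -11.17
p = -810.51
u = -1.22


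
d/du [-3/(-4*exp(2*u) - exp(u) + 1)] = (-24*exp(u) - 3)*exp(u)/(4*exp(2*u) + exp(u) - 1)^2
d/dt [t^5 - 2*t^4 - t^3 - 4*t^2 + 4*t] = 5*t^4 - 8*t^3 - 3*t^2 - 8*t + 4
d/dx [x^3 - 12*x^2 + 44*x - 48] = 3*x^2 - 24*x + 44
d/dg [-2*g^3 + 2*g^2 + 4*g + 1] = -6*g^2 + 4*g + 4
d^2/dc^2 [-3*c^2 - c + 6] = -6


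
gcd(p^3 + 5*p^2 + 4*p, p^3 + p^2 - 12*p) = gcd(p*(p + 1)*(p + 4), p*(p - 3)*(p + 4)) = p^2 + 4*p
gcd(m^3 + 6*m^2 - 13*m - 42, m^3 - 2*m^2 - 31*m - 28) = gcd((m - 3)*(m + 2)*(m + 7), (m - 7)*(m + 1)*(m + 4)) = 1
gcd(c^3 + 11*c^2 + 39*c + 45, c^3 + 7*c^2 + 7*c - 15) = c^2 + 8*c + 15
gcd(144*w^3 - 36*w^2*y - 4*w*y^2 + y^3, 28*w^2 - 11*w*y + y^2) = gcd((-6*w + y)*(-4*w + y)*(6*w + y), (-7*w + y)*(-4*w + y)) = -4*w + y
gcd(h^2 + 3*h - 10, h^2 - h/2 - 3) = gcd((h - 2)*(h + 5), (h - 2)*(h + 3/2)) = h - 2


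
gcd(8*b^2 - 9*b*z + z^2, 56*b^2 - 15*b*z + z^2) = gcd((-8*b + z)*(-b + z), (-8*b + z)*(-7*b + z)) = -8*b + z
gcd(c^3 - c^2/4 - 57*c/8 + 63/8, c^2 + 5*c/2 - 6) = c - 3/2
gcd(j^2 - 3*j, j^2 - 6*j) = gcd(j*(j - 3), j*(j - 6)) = j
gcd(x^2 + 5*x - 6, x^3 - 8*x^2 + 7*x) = x - 1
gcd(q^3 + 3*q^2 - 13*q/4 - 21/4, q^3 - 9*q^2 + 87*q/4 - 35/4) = 1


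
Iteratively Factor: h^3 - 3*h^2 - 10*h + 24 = (h - 2)*(h^2 - h - 12) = (h - 4)*(h - 2)*(h + 3)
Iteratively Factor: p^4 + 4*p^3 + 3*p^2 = (p)*(p^3 + 4*p^2 + 3*p) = p*(p + 3)*(p^2 + p) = p*(p + 1)*(p + 3)*(p)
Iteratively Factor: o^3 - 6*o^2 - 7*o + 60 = (o + 3)*(o^2 - 9*o + 20) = (o - 4)*(o + 3)*(o - 5)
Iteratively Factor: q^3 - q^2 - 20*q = (q)*(q^2 - q - 20) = q*(q + 4)*(q - 5)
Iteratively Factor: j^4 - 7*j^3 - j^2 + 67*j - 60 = (j + 3)*(j^3 - 10*j^2 + 29*j - 20) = (j - 1)*(j + 3)*(j^2 - 9*j + 20) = (j - 4)*(j - 1)*(j + 3)*(j - 5)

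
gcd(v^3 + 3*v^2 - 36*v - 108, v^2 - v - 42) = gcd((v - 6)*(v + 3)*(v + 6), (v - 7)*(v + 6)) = v + 6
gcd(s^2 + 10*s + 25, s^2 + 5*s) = s + 5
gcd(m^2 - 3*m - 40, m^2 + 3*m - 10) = m + 5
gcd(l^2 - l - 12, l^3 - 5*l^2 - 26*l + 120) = l - 4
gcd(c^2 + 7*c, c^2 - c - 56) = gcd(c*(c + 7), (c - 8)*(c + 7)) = c + 7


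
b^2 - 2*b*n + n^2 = (-b + n)^2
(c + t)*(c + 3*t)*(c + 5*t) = c^3 + 9*c^2*t + 23*c*t^2 + 15*t^3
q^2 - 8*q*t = q*(q - 8*t)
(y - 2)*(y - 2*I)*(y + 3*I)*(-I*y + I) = -I*y^4 + y^3 + 3*I*y^3 - 3*y^2 - 8*I*y^2 + 2*y + 18*I*y - 12*I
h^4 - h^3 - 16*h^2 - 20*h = h*(h - 5)*(h + 2)^2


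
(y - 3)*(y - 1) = y^2 - 4*y + 3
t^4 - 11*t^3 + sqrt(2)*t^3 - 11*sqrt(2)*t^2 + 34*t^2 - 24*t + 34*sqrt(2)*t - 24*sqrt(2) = (t - 6)*(t - 4)*(t - 1)*(t + sqrt(2))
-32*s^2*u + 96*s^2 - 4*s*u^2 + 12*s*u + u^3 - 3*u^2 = (-8*s + u)*(4*s + u)*(u - 3)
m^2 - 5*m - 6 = (m - 6)*(m + 1)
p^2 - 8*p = p*(p - 8)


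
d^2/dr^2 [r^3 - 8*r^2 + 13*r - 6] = 6*r - 16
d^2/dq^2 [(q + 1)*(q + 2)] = 2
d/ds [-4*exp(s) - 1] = -4*exp(s)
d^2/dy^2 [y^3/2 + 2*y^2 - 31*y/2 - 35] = 3*y + 4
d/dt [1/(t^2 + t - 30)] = (-2*t - 1)/(t^2 + t - 30)^2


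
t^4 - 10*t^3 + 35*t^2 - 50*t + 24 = (t - 4)*(t - 3)*(t - 2)*(t - 1)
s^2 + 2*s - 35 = (s - 5)*(s + 7)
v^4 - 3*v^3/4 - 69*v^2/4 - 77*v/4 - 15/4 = (v - 5)*(v + 1/4)*(v + 1)*(v + 3)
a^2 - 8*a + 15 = (a - 5)*(a - 3)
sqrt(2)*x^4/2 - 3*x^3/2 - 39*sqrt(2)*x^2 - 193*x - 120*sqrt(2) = (x - 8*sqrt(2))*(x + 5*sqrt(2)/2)*(x + 3*sqrt(2))*(sqrt(2)*x/2 + 1)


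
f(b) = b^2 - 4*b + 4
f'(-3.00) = -10.00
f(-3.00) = 25.00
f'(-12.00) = -28.00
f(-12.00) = 196.00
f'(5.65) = 7.30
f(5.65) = 13.32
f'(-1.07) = -6.14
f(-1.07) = 9.42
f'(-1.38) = -6.76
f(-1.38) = 11.42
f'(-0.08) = -4.16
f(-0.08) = 4.33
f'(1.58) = -0.84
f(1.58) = 0.18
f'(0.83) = -2.34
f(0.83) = 1.37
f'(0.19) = -3.62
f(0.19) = 3.28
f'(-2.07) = -8.14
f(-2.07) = 16.56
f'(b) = 2*b - 4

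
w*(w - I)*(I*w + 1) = I*w^3 + 2*w^2 - I*w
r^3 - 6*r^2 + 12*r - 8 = (r - 2)^3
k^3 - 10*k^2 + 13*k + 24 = (k - 8)*(k - 3)*(k + 1)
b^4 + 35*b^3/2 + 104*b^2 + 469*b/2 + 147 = (b + 1)*(b + 7/2)*(b + 6)*(b + 7)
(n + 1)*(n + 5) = n^2 + 6*n + 5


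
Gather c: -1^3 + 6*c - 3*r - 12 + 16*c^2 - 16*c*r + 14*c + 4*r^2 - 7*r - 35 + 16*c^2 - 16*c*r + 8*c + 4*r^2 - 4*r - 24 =32*c^2 + c*(28 - 32*r) + 8*r^2 - 14*r - 72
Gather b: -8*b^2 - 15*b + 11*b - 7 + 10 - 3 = -8*b^2 - 4*b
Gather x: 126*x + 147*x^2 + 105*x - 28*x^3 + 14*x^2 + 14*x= -28*x^3 + 161*x^2 + 245*x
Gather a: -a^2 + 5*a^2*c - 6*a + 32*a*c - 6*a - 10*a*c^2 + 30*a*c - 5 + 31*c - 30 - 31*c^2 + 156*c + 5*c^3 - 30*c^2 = a^2*(5*c - 1) + a*(-10*c^2 + 62*c - 12) + 5*c^3 - 61*c^2 + 187*c - 35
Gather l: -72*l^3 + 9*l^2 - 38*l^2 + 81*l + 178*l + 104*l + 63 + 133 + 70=-72*l^3 - 29*l^2 + 363*l + 266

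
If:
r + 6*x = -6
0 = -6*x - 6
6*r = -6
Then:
No Solution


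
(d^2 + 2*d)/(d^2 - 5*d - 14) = d/(d - 7)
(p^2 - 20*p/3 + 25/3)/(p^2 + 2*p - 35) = (p - 5/3)/(p + 7)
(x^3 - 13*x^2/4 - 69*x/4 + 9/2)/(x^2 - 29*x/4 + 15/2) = (4*x^2 + 11*x - 3)/(4*x - 5)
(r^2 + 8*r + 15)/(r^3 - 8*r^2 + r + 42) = (r^2 + 8*r + 15)/(r^3 - 8*r^2 + r + 42)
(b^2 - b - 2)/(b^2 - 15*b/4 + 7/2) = 4*(b + 1)/(4*b - 7)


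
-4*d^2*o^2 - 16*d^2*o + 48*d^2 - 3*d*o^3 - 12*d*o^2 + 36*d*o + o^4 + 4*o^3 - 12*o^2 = (-4*d + o)*(d + o)*(o - 2)*(o + 6)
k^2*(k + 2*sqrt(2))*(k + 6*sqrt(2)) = k^4 + 8*sqrt(2)*k^3 + 24*k^2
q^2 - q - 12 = (q - 4)*(q + 3)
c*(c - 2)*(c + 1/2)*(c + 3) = c^4 + 3*c^3/2 - 11*c^2/2 - 3*c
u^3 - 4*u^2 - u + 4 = (u - 4)*(u - 1)*(u + 1)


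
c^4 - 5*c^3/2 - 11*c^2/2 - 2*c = c*(c - 4)*(c + 1/2)*(c + 1)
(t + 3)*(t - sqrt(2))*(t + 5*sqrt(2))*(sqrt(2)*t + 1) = sqrt(2)*t^4 + 3*sqrt(2)*t^3 + 9*t^3 - 6*sqrt(2)*t^2 + 27*t^2 - 18*sqrt(2)*t - 10*t - 30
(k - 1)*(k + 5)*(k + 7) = k^3 + 11*k^2 + 23*k - 35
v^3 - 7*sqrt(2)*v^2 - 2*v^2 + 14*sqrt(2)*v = v*(v - 2)*(v - 7*sqrt(2))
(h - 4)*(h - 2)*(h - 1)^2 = h^4 - 8*h^3 + 21*h^2 - 22*h + 8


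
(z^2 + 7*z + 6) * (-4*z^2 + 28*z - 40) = -4*z^4 + 132*z^2 - 112*z - 240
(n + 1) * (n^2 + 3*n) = n^3 + 4*n^2 + 3*n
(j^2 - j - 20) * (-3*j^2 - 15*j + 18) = -3*j^4 - 12*j^3 + 93*j^2 + 282*j - 360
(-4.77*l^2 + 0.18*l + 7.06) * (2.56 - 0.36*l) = 1.7172*l^3 - 12.276*l^2 - 2.0808*l + 18.0736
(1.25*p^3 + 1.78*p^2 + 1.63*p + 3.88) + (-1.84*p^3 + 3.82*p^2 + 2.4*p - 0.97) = -0.59*p^3 + 5.6*p^2 + 4.03*p + 2.91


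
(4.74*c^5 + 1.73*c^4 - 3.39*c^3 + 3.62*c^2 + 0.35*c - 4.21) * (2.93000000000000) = 13.8882*c^5 + 5.0689*c^4 - 9.9327*c^3 + 10.6066*c^2 + 1.0255*c - 12.3353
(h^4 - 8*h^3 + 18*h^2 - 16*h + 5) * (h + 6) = h^5 - 2*h^4 - 30*h^3 + 92*h^2 - 91*h + 30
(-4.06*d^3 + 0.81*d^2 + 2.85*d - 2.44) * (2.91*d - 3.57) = -11.8146*d^4 + 16.8513*d^3 + 5.4018*d^2 - 17.2749*d + 8.7108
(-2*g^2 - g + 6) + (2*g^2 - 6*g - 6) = -7*g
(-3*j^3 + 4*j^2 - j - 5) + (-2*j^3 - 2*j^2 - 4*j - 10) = -5*j^3 + 2*j^2 - 5*j - 15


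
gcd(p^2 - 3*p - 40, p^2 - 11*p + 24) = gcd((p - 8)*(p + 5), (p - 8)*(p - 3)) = p - 8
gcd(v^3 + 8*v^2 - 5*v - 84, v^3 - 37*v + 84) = v^2 + 4*v - 21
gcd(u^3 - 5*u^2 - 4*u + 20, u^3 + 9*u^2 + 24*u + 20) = u + 2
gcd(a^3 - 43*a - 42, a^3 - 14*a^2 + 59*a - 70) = a - 7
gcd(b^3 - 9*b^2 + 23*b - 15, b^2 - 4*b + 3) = b^2 - 4*b + 3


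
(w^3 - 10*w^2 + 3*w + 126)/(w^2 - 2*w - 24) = (w^2 - 4*w - 21)/(w + 4)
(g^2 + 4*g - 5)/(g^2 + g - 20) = (g - 1)/(g - 4)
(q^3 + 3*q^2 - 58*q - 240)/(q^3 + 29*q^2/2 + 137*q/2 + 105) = 2*(q - 8)/(2*q + 7)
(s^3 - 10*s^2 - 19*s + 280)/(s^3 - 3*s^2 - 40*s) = (s - 7)/s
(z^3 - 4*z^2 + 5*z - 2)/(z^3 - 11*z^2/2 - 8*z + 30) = 2*(z^2 - 2*z + 1)/(2*z^2 - 7*z - 30)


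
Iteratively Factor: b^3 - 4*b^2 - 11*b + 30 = (b + 3)*(b^2 - 7*b + 10) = (b - 5)*(b + 3)*(b - 2)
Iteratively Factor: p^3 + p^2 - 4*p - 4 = (p + 1)*(p^2 - 4) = (p - 2)*(p + 1)*(p + 2)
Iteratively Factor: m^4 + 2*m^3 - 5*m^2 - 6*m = (m - 2)*(m^3 + 4*m^2 + 3*m) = (m - 2)*(m + 3)*(m^2 + m) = m*(m - 2)*(m + 3)*(m + 1)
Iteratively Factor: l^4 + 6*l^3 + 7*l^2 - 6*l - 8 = (l + 2)*(l^3 + 4*l^2 - l - 4) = (l - 1)*(l + 2)*(l^2 + 5*l + 4) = (l - 1)*(l + 1)*(l + 2)*(l + 4)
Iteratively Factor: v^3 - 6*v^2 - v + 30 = (v - 3)*(v^2 - 3*v - 10) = (v - 3)*(v + 2)*(v - 5)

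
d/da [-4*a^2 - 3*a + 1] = -8*a - 3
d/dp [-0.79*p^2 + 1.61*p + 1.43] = 1.61 - 1.58*p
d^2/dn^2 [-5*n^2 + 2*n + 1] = -10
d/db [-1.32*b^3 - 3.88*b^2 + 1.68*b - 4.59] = -3.96*b^2 - 7.76*b + 1.68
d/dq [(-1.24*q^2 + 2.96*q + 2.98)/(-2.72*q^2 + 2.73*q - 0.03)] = (4.666*q^2 + 16.2856*q - 8.2242)/(7.3984*q^4 - 14.8512*q^3 + 7.6161*q^2 - 0.1638*q + 0.0009)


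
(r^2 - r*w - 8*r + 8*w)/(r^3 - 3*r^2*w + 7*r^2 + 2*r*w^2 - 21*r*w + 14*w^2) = (r - 8)/(r^2 - 2*r*w + 7*r - 14*w)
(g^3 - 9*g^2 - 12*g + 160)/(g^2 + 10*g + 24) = (g^2 - 13*g + 40)/(g + 6)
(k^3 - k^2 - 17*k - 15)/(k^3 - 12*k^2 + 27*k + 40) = (k + 3)/(k - 8)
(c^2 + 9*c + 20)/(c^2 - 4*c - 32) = (c + 5)/(c - 8)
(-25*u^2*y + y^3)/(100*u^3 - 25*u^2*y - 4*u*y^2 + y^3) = y/(-4*u + y)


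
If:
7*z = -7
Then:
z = -1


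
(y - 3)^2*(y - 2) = y^3 - 8*y^2 + 21*y - 18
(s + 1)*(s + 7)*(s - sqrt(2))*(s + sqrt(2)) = s^4 + 8*s^3 + 5*s^2 - 16*s - 14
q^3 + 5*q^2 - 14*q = q*(q - 2)*(q + 7)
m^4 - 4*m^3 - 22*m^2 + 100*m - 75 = (m - 5)*(m - 3)*(m - 1)*(m + 5)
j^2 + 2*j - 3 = (j - 1)*(j + 3)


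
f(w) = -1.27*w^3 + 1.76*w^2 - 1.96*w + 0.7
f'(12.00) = -508.36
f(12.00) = -1963.94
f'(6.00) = -118.00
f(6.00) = -222.02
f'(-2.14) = -26.94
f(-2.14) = 25.40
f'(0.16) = -1.49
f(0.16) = 0.43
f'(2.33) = -14.44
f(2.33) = -10.38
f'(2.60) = -18.56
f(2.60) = -14.82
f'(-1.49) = -15.66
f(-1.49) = 11.73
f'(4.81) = -73.18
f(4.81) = -109.34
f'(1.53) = -5.49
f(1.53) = -2.73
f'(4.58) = -65.76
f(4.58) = -93.37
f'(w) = -3.81*w^2 + 3.52*w - 1.96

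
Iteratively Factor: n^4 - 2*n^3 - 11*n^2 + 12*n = (n + 3)*(n^3 - 5*n^2 + 4*n) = n*(n + 3)*(n^2 - 5*n + 4) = n*(n - 1)*(n + 3)*(n - 4)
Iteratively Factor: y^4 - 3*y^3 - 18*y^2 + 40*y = (y - 5)*(y^3 + 2*y^2 - 8*y) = y*(y - 5)*(y^2 + 2*y - 8) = y*(y - 5)*(y + 4)*(y - 2)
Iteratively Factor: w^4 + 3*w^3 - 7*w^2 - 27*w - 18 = (w + 3)*(w^3 - 7*w - 6) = (w + 2)*(w + 3)*(w^2 - 2*w - 3) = (w + 1)*(w + 2)*(w + 3)*(w - 3)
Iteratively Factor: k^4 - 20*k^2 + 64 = (k - 4)*(k^3 + 4*k^2 - 4*k - 16) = (k - 4)*(k + 2)*(k^2 + 2*k - 8) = (k - 4)*(k + 2)*(k + 4)*(k - 2)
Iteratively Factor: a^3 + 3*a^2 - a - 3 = (a + 3)*(a^2 - 1) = (a + 1)*(a + 3)*(a - 1)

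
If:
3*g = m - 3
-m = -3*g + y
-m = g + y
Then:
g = 0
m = 3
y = -3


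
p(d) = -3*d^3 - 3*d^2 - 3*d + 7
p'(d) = -9*d^2 - 6*d - 3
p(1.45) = -12.80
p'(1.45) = -30.62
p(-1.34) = 12.85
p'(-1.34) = -11.12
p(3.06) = -116.23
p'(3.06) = -105.63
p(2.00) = -35.00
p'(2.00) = -51.00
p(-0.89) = 9.41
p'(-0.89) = -4.79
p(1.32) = -9.09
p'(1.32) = -26.60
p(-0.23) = 7.57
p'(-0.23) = -2.10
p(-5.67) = 474.42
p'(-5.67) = -258.32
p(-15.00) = 9502.00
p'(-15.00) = -1938.00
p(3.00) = -110.00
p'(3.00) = -102.00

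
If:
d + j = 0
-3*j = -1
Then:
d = -1/3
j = 1/3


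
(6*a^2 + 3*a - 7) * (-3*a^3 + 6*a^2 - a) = -18*a^5 + 27*a^4 + 33*a^3 - 45*a^2 + 7*a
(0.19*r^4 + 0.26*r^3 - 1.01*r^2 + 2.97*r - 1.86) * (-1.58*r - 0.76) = -0.3002*r^5 - 0.5552*r^4 + 1.3982*r^3 - 3.925*r^2 + 0.6816*r + 1.4136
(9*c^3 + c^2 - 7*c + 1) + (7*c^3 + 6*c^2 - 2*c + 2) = 16*c^3 + 7*c^2 - 9*c + 3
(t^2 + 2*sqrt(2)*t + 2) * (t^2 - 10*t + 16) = t^4 - 10*t^3 + 2*sqrt(2)*t^3 - 20*sqrt(2)*t^2 + 18*t^2 - 20*t + 32*sqrt(2)*t + 32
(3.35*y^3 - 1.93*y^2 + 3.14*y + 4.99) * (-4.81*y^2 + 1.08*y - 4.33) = -16.1135*y^5 + 12.9013*y^4 - 31.6933*y^3 - 12.2538*y^2 - 8.207*y - 21.6067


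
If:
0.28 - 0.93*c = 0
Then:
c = 0.30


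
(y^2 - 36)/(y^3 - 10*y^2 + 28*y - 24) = (y + 6)/(y^2 - 4*y + 4)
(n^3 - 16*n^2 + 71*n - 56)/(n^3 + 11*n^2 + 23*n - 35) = (n^2 - 15*n + 56)/(n^2 + 12*n + 35)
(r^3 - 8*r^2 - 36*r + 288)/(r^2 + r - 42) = (r^2 - 2*r - 48)/(r + 7)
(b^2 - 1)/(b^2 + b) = (b - 1)/b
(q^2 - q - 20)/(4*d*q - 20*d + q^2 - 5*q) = (q + 4)/(4*d + q)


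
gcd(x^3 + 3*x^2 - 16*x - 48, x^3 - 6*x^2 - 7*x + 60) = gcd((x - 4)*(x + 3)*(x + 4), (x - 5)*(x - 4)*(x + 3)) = x^2 - x - 12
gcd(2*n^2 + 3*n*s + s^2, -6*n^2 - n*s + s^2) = 2*n + s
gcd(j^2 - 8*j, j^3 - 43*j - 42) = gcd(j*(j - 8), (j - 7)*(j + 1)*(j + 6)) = 1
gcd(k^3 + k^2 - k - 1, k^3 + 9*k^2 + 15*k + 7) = k^2 + 2*k + 1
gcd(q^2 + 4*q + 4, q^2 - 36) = 1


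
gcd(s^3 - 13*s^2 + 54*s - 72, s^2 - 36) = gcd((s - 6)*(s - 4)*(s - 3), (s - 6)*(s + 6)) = s - 6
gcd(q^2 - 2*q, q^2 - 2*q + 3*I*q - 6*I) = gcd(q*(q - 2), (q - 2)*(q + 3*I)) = q - 2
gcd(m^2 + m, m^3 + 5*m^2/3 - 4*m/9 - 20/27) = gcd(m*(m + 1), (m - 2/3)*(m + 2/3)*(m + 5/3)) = 1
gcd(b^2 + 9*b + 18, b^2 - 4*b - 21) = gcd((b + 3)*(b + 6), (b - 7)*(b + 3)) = b + 3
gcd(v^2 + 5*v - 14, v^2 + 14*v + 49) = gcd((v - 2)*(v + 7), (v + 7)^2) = v + 7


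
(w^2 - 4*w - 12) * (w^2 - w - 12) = w^4 - 5*w^3 - 20*w^2 + 60*w + 144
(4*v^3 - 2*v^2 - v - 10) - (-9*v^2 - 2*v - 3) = 4*v^3 + 7*v^2 + v - 7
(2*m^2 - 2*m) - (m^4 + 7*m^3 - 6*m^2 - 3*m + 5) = -m^4 - 7*m^3 + 8*m^2 + m - 5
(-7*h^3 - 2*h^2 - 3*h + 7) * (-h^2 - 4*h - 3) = 7*h^5 + 30*h^4 + 32*h^3 + 11*h^2 - 19*h - 21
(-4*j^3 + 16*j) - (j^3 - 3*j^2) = -5*j^3 + 3*j^2 + 16*j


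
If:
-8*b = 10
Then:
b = -5/4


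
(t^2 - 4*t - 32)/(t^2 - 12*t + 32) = (t + 4)/(t - 4)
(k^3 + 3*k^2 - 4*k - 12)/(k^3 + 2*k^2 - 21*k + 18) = (k^3 + 3*k^2 - 4*k - 12)/(k^3 + 2*k^2 - 21*k + 18)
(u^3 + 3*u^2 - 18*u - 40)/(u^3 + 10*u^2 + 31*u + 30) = (u - 4)/(u + 3)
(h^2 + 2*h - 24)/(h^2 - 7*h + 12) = (h + 6)/(h - 3)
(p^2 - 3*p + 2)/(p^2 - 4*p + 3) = (p - 2)/(p - 3)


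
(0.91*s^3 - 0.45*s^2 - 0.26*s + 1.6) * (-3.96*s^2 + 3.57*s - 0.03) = -3.6036*s^5 + 5.0307*s^4 - 0.6042*s^3 - 7.2507*s^2 + 5.7198*s - 0.048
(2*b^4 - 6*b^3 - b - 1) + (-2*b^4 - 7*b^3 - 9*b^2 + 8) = -13*b^3 - 9*b^2 - b + 7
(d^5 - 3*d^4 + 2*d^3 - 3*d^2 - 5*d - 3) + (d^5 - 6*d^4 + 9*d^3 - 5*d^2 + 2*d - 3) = 2*d^5 - 9*d^4 + 11*d^3 - 8*d^2 - 3*d - 6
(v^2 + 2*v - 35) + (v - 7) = v^2 + 3*v - 42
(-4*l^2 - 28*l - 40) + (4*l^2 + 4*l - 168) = -24*l - 208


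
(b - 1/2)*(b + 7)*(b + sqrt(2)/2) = b^3 + sqrt(2)*b^2/2 + 13*b^2/2 - 7*b/2 + 13*sqrt(2)*b/4 - 7*sqrt(2)/4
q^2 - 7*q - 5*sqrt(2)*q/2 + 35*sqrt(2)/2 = (q - 7)*(q - 5*sqrt(2)/2)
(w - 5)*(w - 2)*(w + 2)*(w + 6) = w^4 + w^3 - 34*w^2 - 4*w + 120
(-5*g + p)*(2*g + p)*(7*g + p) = -70*g^3 - 31*g^2*p + 4*g*p^2 + p^3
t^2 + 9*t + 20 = (t + 4)*(t + 5)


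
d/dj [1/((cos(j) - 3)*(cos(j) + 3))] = sin(2*j)/((cos(j) - 3)^2*(cos(j) + 3)^2)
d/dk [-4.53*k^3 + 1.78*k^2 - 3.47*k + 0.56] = -13.59*k^2 + 3.56*k - 3.47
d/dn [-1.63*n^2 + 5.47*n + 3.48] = 5.47 - 3.26*n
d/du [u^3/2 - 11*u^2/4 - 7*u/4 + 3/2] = 3*u^2/2 - 11*u/2 - 7/4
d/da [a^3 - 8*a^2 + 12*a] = 3*a^2 - 16*a + 12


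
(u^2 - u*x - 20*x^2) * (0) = 0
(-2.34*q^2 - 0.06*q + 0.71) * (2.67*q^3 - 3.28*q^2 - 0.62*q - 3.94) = -6.2478*q^5 + 7.515*q^4 + 3.5433*q^3 + 6.928*q^2 - 0.2038*q - 2.7974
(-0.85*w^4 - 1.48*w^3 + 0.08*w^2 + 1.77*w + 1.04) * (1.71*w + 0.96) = -1.4535*w^5 - 3.3468*w^4 - 1.284*w^3 + 3.1035*w^2 + 3.4776*w + 0.9984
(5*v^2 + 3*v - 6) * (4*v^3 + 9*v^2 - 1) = 20*v^5 + 57*v^4 + 3*v^3 - 59*v^2 - 3*v + 6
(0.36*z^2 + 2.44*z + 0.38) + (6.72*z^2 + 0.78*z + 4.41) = 7.08*z^2 + 3.22*z + 4.79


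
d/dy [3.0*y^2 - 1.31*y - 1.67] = 6.0*y - 1.31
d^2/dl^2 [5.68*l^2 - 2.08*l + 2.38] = 11.3600000000000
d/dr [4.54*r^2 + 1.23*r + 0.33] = 9.08*r + 1.23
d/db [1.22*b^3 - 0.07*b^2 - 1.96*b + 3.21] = 3.66*b^2 - 0.14*b - 1.96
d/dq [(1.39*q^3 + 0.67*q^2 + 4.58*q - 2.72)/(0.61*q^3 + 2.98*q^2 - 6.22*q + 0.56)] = (3.7335*q^4 - 22.8792*q^3 - 10.503*q^2 + 16.9616*q - 14.3536)/(0.3721*q^6 + 3.6356*q^5 + 1.292*q^4 - 36.388*q^3 + 42.026*q^2 - 6.9664*q + 0.3136)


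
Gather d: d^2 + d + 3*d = d^2 + 4*d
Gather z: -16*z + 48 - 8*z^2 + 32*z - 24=-8*z^2 + 16*z + 24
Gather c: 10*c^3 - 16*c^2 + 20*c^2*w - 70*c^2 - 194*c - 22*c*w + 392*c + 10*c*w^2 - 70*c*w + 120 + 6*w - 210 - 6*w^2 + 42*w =10*c^3 + c^2*(20*w - 86) + c*(10*w^2 - 92*w + 198) - 6*w^2 + 48*w - 90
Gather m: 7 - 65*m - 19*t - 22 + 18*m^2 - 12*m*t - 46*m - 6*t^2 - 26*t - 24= 18*m^2 + m*(-12*t - 111) - 6*t^2 - 45*t - 39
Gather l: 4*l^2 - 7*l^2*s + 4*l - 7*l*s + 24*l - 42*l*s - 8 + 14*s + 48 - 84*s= l^2*(4 - 7*s) + l*(28 - 49*s) - 70*s + 40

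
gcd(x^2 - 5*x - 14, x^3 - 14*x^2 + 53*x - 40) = 1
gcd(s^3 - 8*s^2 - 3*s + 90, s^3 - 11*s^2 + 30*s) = s^2 - 11*s + 30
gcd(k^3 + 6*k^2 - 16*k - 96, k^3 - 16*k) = k^2 - 16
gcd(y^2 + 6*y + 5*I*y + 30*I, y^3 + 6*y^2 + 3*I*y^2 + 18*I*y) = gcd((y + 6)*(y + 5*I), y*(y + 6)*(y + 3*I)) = y + 6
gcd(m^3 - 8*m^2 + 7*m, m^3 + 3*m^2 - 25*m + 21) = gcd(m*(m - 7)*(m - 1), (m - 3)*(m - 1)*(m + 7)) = m - 1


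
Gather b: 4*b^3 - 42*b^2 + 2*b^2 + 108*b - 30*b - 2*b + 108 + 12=4*b^3 - 40*b^2 + 76*b + 120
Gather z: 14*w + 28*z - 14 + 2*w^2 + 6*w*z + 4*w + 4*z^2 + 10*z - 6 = 2*w^2 + 18*w + 4*z^2 + z*(6*w + 38) - 20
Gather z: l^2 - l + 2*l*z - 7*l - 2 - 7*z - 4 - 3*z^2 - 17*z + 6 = l^2 - 8*l - 3*z^2 + z*(2*l - 24)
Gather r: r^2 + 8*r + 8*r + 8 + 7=r^2 + 16*r + 15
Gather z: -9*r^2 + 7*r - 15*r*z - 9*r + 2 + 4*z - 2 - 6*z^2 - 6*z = -9*r^2 - 2*r - 6*z^2 + z*(-15*r - 2)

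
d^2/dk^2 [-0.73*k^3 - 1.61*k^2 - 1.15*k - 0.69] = -4.38*k - 3.22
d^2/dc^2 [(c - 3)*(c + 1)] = 2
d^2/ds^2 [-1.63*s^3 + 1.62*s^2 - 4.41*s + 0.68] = 3.24 - 9.78*s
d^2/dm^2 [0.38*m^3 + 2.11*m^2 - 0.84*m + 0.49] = 2.28*m + 4.22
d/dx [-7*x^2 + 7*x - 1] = 7 - 14*x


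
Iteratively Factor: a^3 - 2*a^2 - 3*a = (a + 1)*(a^2 - 3*a) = (a - 3)*(a + 1)*(a)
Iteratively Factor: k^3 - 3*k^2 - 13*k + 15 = (k - 1)*(k^2 - 2*k - 15) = (k - 1)*(k + 3)*(k - 5)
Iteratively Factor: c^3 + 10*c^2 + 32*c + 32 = (c + 4)*(c^2 + 6*c + 8) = (c + 2)*(c + 4)*(c + 4)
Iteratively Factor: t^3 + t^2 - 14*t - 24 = (t - 4)*(t^2 + 5*t + 6) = (t - 4)*(t + 2)*(t + 3)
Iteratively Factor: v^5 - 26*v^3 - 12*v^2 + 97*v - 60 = (v - 5)*(v^4 + 5*v^3 - v^2 - 17*v + 12) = (v - 5)*(v - 1)*(v^3 + 6*v^2 + 5*v - 12) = (v - 5)*(v - 1)^2*(v^2 + 7*v + 12) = (v - 5)*(v - 1)^2*(v + 3)*(v + 4)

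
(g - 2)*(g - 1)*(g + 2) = g^3 - g^2 - 4*g + 4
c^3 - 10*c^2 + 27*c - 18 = (c - 6)*(c - 3)*(c - 1)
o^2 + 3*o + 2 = (o + 1)*(o + 2)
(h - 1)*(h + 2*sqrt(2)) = h^2 - h + 2*sqrt(2)*h - 2*sqrt(2)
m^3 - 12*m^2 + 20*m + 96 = (m - 8)*(m - 6)*(m + 2)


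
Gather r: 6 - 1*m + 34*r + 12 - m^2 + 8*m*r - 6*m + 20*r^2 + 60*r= -m^2 - 7*m + 20*r^2 + r*(8*m + 94) + 18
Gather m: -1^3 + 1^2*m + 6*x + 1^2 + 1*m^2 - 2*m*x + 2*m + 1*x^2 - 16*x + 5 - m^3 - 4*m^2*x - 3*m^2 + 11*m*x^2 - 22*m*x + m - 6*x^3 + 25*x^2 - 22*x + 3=-m^3 + m^2*(-4*x - 2) + m*(11*x^2 - 24*x + 4) - 6*x^3 + 26*x^2 - 32*x + 8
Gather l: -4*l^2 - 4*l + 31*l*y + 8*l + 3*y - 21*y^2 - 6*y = -4*l^2 + l*(31*y + 4) - 21*y^2 - 3*y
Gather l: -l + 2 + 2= 4 - l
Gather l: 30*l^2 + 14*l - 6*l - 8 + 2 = 30*l^2 + 8*l - 6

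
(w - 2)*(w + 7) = w^2 + 5*w - 14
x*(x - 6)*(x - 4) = x^3 - 10*x^2 + 24*x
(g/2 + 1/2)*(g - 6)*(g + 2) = g^3/2 - 3*g^2/2 - 8*g - 6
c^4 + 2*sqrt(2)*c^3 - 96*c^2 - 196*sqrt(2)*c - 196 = (c - 7*sqrt(2))*(c + sqrt(2))^2*(c + 7*sqrt(2))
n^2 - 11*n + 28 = (n - 7)*(n - 4)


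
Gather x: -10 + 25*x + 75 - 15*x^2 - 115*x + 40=-15*x^2 - 90*x + 105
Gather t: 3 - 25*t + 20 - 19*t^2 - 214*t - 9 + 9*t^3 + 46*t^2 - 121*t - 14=9*t^3 + 27*t^2 - 360*t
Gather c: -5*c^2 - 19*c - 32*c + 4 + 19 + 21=-5*c^2 - 51*c + 44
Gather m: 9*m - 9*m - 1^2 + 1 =0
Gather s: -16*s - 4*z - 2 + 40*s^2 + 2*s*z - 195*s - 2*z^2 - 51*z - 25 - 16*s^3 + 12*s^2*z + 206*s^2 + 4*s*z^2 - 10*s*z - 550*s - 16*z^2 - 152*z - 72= -16*s^3 + s^2*(12*z + 246) + s*(4*z^2 - 8*z - 761) - 18*z^2 - 207*z - 99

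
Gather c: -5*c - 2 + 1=-5*c - 1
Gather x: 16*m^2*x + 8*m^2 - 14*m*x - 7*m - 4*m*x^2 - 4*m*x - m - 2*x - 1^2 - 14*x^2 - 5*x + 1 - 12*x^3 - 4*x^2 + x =8*m^2 - 8*m - 12*x^3 + x^2*(-4*m - 18) + x*(16*m^2 - 18*m - 6)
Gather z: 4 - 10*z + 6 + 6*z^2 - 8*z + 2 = 6*z^2 - 18*z + 12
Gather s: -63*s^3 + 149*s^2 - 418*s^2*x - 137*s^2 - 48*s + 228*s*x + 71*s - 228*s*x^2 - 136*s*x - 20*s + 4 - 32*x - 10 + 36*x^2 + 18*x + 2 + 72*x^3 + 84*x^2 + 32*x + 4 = -63*s^3 + s^2*(12 - 418*x) + s*(-228*x^2 + 92*x + 3) + 72*x^3 + 120*x^2 + 18*x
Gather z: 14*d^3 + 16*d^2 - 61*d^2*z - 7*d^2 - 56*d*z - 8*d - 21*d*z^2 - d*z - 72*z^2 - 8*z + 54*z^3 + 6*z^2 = 14*d^3 + 9*d^2 - 8*d + 54*z^3 + z^2*(-21*d - 66) + z*(-61*d^2 - 57*d - 8)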